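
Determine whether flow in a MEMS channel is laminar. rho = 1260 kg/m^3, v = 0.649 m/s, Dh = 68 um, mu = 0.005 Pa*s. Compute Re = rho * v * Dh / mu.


Step 1: Convert Dh to meters: Dh = 68e-6 m
Step 2: Re = rho * v * Dh / mu
Re = 1260 * 0.649 * 68e-6 / 0.005
Re = 11.121
Since Re = 11.121 is below ~2300, the flow is laminar.


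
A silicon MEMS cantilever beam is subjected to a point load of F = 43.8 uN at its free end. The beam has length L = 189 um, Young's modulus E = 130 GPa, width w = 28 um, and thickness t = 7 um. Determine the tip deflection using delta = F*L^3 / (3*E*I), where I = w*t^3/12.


Step 1: Calculate the second moment of area.
I = w * t^3 / 12 = 28 * 7^3 / 12 = 800.3333 um^4
Step 2: Convert E to consistent units (1 GPa = 1000 uN/um^2).
E = 130 GPa = 130000 uN/um^2
Step 3: Calculate tip deflection.
delta = F * L^3 / (3 * E * I)
delta = 43.8 * 189^3 / (3 * 130000 * 800.3333)
delta = 0.9474 um


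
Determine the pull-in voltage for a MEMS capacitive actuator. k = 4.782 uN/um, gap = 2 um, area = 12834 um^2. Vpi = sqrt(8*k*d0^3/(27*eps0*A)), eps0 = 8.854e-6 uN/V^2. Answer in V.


Step 1: Compute numerator: 8 * k * d0^3 = 8 * 4.782 * 2^3 = 306.048
Step 2: Compute denominator: 27 * eps0 * A = 27 * 8.854e-6 * 12834 = 3.06807
Step 3: Vpi = sqrt(306.048 / 3.06807)
Vpi = 9.99 V


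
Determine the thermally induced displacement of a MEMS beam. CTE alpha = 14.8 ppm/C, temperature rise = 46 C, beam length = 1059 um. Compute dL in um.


Step 1: Convert CTE: alpha = 14.8 ppm/C = 14.8e-6 /C
Step 2: dL = 14.8e-6 * 46 * 1059
dL = 0.721 um


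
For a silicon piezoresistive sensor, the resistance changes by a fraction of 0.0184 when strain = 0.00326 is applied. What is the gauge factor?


Step 1: Identify values.
dR/R = 0.0184, strain = 0.00326
Step 2: GF = (dR/R) / strain = 0.0184 / 0.00326
GF = 5.6


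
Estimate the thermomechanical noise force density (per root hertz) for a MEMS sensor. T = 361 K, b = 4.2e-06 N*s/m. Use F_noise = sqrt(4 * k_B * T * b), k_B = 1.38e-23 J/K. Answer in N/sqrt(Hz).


Step 1: Compute 4 * k_B * T * b
= 4 * 1.38e-23 * 361 * 4.2e-06
= 8.3694e-26 N^2/Hz
Step 2: F_noise = sqrt(8.3694e-26)
F_noise = 2.89e-13 N/sqrt(Hz)


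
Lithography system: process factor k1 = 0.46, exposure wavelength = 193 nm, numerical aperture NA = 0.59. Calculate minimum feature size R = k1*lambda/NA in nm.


Step 1: Identify values: k1 = 0.46, lambda = 193 nm, NA = 0.59
Step 2: R = k1 * lambda / NA
R = 0.46 * 193 / 0.59
R = 150.5 nm


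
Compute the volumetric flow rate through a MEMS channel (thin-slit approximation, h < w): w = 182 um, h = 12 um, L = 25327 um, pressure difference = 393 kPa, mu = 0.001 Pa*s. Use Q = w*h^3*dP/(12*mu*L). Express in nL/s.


Step 1: Convert all dimensions to SI (meters).
w = 182e-6 m, h = 12e-6 m, L = 25327e-6 m, dP = 393e3 Pa
Step 2: Q = w * h^3 * dP / (12 * mu * L)
Q = 182e-6 * (12e-6)^3 * 393e3 / (12 * 0.001 * 25327e-6) = 4.0667051e-10 m^3/s
Step 3: Convert Q from m^3/s to nL/s (1 m^3 = 1e12 nL, so multiply by 1e12).
Q = 406.671 nL/s


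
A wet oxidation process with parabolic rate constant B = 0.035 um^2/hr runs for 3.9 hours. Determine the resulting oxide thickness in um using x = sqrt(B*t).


Step 1: Compute B*t = 0.035 * 3.9 = 0.1365
Step 2: x = sqrt(0.1365)
x = 0.369 um


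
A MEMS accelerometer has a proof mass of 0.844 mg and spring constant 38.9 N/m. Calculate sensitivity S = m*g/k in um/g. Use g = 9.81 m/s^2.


Step 1: Convert mass: m = 0.844 mg = 8.44e-07 kg
Step 2: S = m * g / k = 8.44e-07 * 9.81 / 38.9
Step 3: S = 2.13e-07 m/g
Step 4: Convert to um/g: S = 0.213 um/g


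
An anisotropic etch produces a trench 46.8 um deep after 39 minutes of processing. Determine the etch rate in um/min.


Step 1: Etch rate = depth / time
Step 2: rate = 46.8 / 39
rate = 1.2 um/min


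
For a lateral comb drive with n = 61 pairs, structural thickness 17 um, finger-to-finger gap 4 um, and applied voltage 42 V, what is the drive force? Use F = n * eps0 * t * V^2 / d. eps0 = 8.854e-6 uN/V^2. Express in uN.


Step 1: Parameters: n=61, eps0=8.854e-6 uN/V^2, t=17 um, V=42 V, d=4 um
Step 2: V^2 = 1764
Step 3: F = 61 * 8.854e-6 * 17 * 1764 / 4
F = 4.049 uN


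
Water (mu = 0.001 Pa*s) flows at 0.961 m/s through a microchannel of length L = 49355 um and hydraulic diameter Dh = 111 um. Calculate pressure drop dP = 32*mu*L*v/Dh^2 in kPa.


Step 1: Convert to SI: L = 49355e-6 m, Dh = 111e-6 m
Step 2: dP = 32 * 0.001 * 49355e-6 * 0.961 / (111e-6)^2
Step 3: dP = 123185.21 Pa
Step 4: Convert to kPa: dP = 123.19 kPa


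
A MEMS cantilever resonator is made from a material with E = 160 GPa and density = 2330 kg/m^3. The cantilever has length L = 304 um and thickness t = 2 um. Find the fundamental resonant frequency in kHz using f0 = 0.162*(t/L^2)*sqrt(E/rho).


Step 1: Convert units to SI.
t_SI = 2e-6 m, L_SI = 304e-6 m
Step 2: Calculate sqrt(E/rho).
sqrt(160e9 / 2330) = 8286.71 m/s
Step 3: Compute f0.
f0 = 0.162 * 2e-6 / (304e-6)^2 * 8286.71 = 29052.3 Hz = 29.05 kHz


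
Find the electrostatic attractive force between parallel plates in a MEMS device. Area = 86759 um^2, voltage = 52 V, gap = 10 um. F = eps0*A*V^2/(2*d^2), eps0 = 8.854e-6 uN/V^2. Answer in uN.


Step 1: Identify parameters.
eps0 = 8.854e-6 uN/V^2, A = 86759 um^2, V = 52 V, d = 10 um
Step 2: Compute V^2 = 52^2 = 2704
Step 3: Compute d^2 = 10^2 = 100
Step 4: F = 0.5 * 8.854e-6 * 86759 * 2704 / 100
F = 10.386 uN


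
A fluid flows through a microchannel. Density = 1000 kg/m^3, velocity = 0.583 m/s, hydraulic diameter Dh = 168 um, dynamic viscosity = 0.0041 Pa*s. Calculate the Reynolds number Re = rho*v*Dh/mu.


Step 1: Convert Dh to meters: Dh = 168e-6 m
Step 2: Re = rho * v * Dh / mu
Re = 1000 * 0.583 * 168e-6 / 0.0041
Re = 23.889


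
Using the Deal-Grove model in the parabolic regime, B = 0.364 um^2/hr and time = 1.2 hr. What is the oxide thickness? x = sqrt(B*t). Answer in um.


Step 1: Compute B*t = 0.364 * 1.2 = 0.4368
Step 2: x = sqrt(0.4368)
x = 0.661 um


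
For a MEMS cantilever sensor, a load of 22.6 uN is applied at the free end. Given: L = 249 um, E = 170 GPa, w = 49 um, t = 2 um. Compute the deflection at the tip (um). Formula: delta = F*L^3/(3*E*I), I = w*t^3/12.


Step 1: Calculate the second moment of area.
I = w * t^3 / 12 = 49 * 2^3 / 12 = 32.6667 um^4
Step 2: Convert E to consistent units (1 GPa = 1000 uN/um^2).
E = 170 GPa = 170000 uN/um^2
Step 3: Calculate tip deflection.
delta = F * L^3 / (3 * E * I)
delta = 22.6 * 249^3 / (3 * 170000 * 32.6667)
delta = 20.9426 um


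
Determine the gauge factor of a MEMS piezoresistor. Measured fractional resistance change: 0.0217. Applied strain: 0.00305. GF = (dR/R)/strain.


Step 1: Identify values.
dR/R = 0.0217, strain = 0.00305
Step 2: GF = (dR/R) / strain = 0.0217 / 0.00305
GF = 7.1


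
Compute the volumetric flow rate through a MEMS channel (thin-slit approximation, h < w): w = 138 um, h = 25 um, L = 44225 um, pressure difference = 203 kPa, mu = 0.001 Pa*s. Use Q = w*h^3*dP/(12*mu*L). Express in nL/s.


Step 1: Convert all dimensions to SI (meters).
w = 138e-6 m, h = 25e-6 m, L = 44225e-6 m, dP = 203e3 Pa
Step 2: Q = w * h^3 * dP / (12 * mu * L)
Q = 138e-6 * (25e-6)^3 * 203e3 / (12 * 0.001 * 44225e-6) = 8.2479508e-10 m^3/s
Step 3: Convert Q from m^3/s to nL/s (1 m^3 = 1e12 nL, so multiply by 1e12).
Q = 824.795 nL/s


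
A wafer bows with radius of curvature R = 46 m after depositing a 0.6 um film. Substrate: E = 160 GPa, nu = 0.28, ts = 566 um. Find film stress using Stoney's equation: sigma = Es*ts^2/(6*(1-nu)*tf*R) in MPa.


Step 1: Compute numerator: Es * ts^2 = 160 * 566^2 = 51256960 (GPa*um^2)
Step 2: Compute denominator (R in um): 6*(1-nu)*tf*R = 6*0.72*0.6*46e6 = 119232000.0 (um^2)
Step 3: sigma (GPa) = 51256960 / 119232000.0 = 4.29893e-01 GPa
Step 4: Convert to MPa (x1000): sigma = 429.9 MPa


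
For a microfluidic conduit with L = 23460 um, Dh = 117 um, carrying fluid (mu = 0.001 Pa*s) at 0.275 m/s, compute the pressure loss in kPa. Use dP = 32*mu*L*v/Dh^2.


Step 1: Convert to SI: L = 23460e-6 m, Dh = 117e-6 m
Step 2: dP = 32 * 0.001 * 23460e-6 * 0.275 / (117e-6)^2
Step 3: dP = 15081.31 Pa
Step 4: Convert to kPa: dP = 15.08 kPa


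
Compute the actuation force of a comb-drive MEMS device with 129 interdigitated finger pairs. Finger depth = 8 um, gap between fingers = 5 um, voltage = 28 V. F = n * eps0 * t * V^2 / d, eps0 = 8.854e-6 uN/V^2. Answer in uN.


Step 1: Parameters: n=129, eps0=8.854e-6 uN/V^2, t=8 um, V=28 V, d=5 um
Step 2: V^2 = 784
Step 3: F = 129 * 8.854e-6 * 8 * 784 / 5
F = 1.433 uN


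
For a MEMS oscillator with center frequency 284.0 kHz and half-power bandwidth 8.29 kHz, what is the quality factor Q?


Step 1: Q = f0 / bandwidth
Step 2: Q = 284.0 / 8.29
Q = 34.3


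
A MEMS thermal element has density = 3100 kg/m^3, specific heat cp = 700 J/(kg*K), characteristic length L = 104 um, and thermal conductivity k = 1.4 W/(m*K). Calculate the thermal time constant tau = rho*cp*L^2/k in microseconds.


Step 1: Convert L to m: L = 104e-6 m
Step 2: L^2 = (104e-6)^2 = 1.0816e-08 m^2
Step 3: tau = 3100 * 700 * 1.0816e-08 / 1.4 = 1.67648e-02 s
Step 4: Convert to microseconds (multiply by 1e6).
tau = 16764.8 us


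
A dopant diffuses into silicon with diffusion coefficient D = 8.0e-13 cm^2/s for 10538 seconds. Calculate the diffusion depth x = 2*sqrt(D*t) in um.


Step 1: Compute D*t = 8.0e-13 * 10538 = 8.4304e-09 cm^2
Step 2: sqrt(D*t) = 9.18172e-05 cm
Step 3: x = 2 * 9.18172e-05 cm = 1.836344e-04 cm
Step 4: Convert to um (1 cm = 1e4 um): x = 1.836 um


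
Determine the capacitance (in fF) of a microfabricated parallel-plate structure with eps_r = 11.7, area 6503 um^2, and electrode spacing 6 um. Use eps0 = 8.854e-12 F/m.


Step 1: Convert area to m^2: A = 6503e-12 m^2
Step 2: Convert gap to m: d = 6e-6 m
Step 3: C = eps0 * eps_r * A / d
C = 8.854e-12 * 11.7 * 6503e-12 / 6e-6
Step 4: Convert to fF (multiply by 1e15).
C = 112.28 fF


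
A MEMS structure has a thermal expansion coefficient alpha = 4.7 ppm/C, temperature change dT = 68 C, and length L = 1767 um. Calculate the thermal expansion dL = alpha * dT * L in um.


Step 1: Convert CTE: alpha = 4.7 ppm/C = 4.7e-6 /C
Step 2: dL = 4.7e-6 * 68 * 1767
dL = 0.5647 um


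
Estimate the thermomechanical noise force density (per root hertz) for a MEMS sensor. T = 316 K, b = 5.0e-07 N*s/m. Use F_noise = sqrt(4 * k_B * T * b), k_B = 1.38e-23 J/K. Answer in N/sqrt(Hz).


Step 1: Compute 4 * k_B * T * b
= 4 * 1.38e-23 * 316 * 5.0e-07
= 8.7216e-27 N^2/Hz
Step 2: F_noise = sqrt(8.7216e-27)
F_noise = 9.34e-14 N/sqrt(Hz)


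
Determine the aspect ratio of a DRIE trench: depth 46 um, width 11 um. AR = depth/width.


Step 1: AR = depth / width
Step 2: AR = 46 / 11
AR = 4.2


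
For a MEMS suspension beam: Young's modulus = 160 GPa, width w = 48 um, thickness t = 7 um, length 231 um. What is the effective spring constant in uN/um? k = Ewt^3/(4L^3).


Step 1: Convert E to consistent units (1 GPa = 1000 uN/um^2).
E = 160 GPa = 160000 uN/um^2
Step 2: Compute t^3 = 7^3 = 343
Step 3: Compute L^3 = 231^3 = 12326391
Step 4: k = 160000 * 48 * 343 / (4 * 12326391)
k = 53.4268 uN/um


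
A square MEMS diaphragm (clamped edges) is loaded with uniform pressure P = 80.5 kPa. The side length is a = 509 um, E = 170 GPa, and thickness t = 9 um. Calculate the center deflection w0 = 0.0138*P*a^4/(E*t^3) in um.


Step 1: Convert pressure to compatible units (E is in GPa, so P in GPa).
P = 80.5 kPa = 80.5e-6 GPa
Step 2: Compute numerator: 0.0138 * P * a^4.
a^4 = 509^4 = 67122964561
numerator = 0.0138 * 80.5e-6 * 67122964561 = 7.45669e+04
Step 3: Compute denominator: E * t^3 = 170 * 9^3 = 123930
Step 4: w0 = numerator / denominator = 7.45669e+04 / 123930 = 0.6017 um


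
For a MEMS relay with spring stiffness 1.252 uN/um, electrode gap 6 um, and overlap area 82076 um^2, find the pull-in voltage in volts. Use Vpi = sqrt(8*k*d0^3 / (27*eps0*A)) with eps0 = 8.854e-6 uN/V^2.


Step 1: Compute numerator: 8 * k * d0^3 = 8 * 1.252 * 6^3 = 2163.456
Step 2: Compute denominator: 27 * eps0 * A = 27 * 8.854e-6 * 82076 = 19.620924
Step 3: Vpi = sqrt(2163.456 / 19.620924)
Vpi = 10.5 V


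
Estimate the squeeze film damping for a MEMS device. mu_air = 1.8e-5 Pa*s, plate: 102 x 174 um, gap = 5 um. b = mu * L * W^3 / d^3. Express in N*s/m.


Step 1: Convert to SI.
L = 102e-6 m, W = 174e-6 m, d = 5e-6 m
Step 2: W^3 = (174e-6)^3 = 5.27e-12 m^3
Step 3: d^3 = (5e-6)^3 = 1.25e-16 m^3
Step 4: b = 1.8e-5 * 102e-6 * 5.27e-12 / 1.25e-16
b = 7.74e-05 N*s/m


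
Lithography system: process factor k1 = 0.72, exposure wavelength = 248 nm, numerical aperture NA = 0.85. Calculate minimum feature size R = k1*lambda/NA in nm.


Step 1: Identify values: k1 = 0.72, lambda = 248 nm, NA = 0.85
Step 2: R = k1 * lambda / NA
R = 0.72 * 248 / 0.85
R = 210.1 nm


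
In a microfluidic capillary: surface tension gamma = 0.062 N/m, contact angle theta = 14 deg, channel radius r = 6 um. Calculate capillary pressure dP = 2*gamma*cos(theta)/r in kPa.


Step 1: cos(14 deg) = 0.9703
Step 2: Convert r to m: r = 6e-6 m
Step 3: dP = 2 * 0.062 * 0.9703 / 6e-6 = 20052.9 Pa
Step 4: Convert Pa to kPa (divide by 1000).
dP = 20.05 kPa


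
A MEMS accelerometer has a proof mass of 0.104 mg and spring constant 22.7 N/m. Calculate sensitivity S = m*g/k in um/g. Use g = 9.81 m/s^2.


Step 1: Convert mass: m = 0.104 mg = 1.04e-07 kg
Step 2: S = m * g / k = 1.04e-07 * 9.81 / 22.7
Step 3: S = 4.49e-08 m/g
Step 4: Convert to um/g: S = 0.045 um/g


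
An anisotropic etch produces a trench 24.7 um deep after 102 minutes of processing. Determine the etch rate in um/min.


Step 1: Etch rate = depth / time
Step 2: rate = 24.7 / 102
rate = 0.242 um/min


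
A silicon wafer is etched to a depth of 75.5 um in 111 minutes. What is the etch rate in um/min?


Step 1: Etch rate = depth / time
Step 2: rate = 75.5 / 111
rate = 0.68 um/min


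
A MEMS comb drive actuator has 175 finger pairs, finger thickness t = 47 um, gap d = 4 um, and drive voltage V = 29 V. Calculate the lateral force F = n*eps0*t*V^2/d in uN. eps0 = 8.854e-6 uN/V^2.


Step 1: Parameters: n=175, eps0=8.854e-6 uN/V^2, t=47 um, V=29 V, d=4 um
Step 2: V^2 = 841
Step 3: F = 175 * 8.854e-6 * 47 * 841 / 4
F = 15.311 uN


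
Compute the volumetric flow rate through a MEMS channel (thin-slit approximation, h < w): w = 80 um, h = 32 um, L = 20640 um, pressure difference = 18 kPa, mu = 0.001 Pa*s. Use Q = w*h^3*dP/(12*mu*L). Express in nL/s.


Step 1: Convert all dimensions to SI (meters).
w = 80e-6 m, h = 32e-6 m, L = 20640e-6 m, dP = 18e3 Pa
Step 2: Q = w * h^3 * dP / (12 * mu * L)
Q = 80e-6 * (32e-6)^3 * 18e3 / (12 * 0.001 * 20640e-6) = 1.9051163e-10 m^3/s
Step 3: Convert Q from m^3/s to nL/s (1 m^3 = 1e12 nL, so multiply by 1e12).
Q = 190.512 nL/s


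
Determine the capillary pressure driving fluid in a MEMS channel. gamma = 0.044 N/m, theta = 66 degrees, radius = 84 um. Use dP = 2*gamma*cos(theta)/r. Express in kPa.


Step 1: cos(66 deg) = 0.4067
Step 2: Convert r to m: r = 84e-6 m
Step 3: dP = 2 * 0.044 * 0.4067 / 84e-6 = 426.1 Pa
Step 4: Convert Pa to kPa (divide by 1000).
dP = 0.43 kPa


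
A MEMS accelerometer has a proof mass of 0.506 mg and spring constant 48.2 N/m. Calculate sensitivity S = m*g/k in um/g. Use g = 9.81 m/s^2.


Step 1: Convert mass: m = 0.506 mg = 5.06e-07 kg
Step 2: S = m * g / k = 5.06e-07 * 9.81 / 48.2
Step 3: S = 1.03e-07 m/g
Step 4: Convert to um/g: S = 0.103 um/g


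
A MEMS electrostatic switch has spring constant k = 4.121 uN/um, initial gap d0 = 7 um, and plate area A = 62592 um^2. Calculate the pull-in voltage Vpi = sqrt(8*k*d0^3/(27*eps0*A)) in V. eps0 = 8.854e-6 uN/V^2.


Step 1: Compute numerator: 8 * k * d0^3 = 8 * 4.121 * 7^3 = 11308.024
Step 2: Compute denominator: 27 * eps0 * A = 27 * 8.854e-6 * 62592 = 14.963118
Step 3: Vpi = sqrt(11308.024 / 14.963118)
Vpi = 27.49 V


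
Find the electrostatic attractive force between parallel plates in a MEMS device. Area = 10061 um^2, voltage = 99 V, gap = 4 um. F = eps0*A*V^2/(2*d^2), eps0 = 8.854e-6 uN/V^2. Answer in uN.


Step 1: Identify parameters.
eps0 = 8.854e-6 uN/V^2, A = 10061 um^2, V = 99 V, d = 4 um
Step 2: Compute V^2 = 99^2 = 9801
Step 3: Compute d^2 = 4^2 = 16
Step 4: F = 0.5 * 8.854e-6 * 10061 * 9801 / 16
F = 27.284 uN


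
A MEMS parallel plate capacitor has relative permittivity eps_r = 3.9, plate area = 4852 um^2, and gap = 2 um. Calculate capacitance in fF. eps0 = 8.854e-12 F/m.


Step 1: Convert area to m^2: A = 4852e-12 m^2
Step 2: Convert gap to m: d = 2e-6 m
Step 3: C = eps0 * eps_r * A / d
C = 8.854e-12 * 3.9 * 4852e-12 / 2e-6
Step 4: Convert to fF (multiply by 1e15).
C = 83.77 fF


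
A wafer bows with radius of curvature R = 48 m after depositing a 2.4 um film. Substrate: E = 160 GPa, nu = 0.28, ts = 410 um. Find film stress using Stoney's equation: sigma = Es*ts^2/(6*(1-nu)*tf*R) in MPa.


Step 1: Compute numerator: Es * ts^2 = 160 * 410^2 = 26896000 (GPa*um^2)
Step 2: Compute denominator (R in um): 6*(1-nu)*tf*R = 6*0.72*2.4*48e6 = 497664000.0 (um^2)
Step 3: sigma (GPa) = 26896000 / 497664000.0 = 5.4044e-02 GPa
Step 4: Convert to MPa (x1000): sigma = 54.0 MPa


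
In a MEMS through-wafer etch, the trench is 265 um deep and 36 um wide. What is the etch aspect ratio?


Step 1: AR = depth / width
Step 2: AR = 265 / 36
AR = 7.4


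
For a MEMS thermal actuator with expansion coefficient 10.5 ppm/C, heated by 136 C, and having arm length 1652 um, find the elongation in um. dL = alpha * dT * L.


Step 1: Convert CTE: alpha = 10.5 ppm/C = 10.5e-6 /C
Step 2: dL = 10.5e-6 * 136 * 1652
dL = 2.3591 um


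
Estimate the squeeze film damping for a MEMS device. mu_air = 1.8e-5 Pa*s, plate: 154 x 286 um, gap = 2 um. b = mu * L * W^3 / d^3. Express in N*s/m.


Step 1: Convert to SI.
L = 154e-6 m, W = 286e-6 m, d = 2e-6 m
Step 2: W^3 = (286e-6)^3 = 2.34e-11 m^3
Step 3: d^3 = (2e-6)^3 = 8.00e-18 m^3
Step 4: b = 1.8e-5 * 154e-6 * 2.34e-11 / 8.00e-18
b = 8.11e-03 N*s/m


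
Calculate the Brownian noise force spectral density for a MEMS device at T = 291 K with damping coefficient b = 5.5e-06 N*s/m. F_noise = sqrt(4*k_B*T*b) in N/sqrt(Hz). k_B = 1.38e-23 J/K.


Step 1: Compute 4 * k_B * T * b
= 4 * 1.38e-23 * 291 * 5.5e-06
= 8.8348e-26 N^2/Hz
Step 2: F_noise = sqrt(8.8348e-26)
F_noise = 2.97e-13 N/sqrt(Hz)


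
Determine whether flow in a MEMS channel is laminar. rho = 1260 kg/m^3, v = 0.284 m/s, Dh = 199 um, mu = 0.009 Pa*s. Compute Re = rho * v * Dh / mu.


Step 1: Convert Dh to meters: Dh = 199e-6 m
Step 2: Re = rho * v * Dh / mu
Re = 1260 * 0.284 * 199e-6 / 0.009
Re = 7.912
Since Re = 7.912 is below ~2300, the flow is laminar.


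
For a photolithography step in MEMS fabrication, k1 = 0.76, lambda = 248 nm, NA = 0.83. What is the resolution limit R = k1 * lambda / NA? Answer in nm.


Step 1: Identify values: k1 = 0.76, lambda = 248 nm, NA = 0.83
Step 2: R = k1 * lambda / NA
R = 0.76 * 248 / 0.83
R = 227.1 nm


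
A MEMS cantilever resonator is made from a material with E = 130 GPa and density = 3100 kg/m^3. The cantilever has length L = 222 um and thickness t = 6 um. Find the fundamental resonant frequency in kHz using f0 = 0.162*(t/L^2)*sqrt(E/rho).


Step 1: Convert units to SI.
t_SI = 6e-6 m, L_SI = 222e-6 m
Step 2: Calculate sqrt(E/rho).
sqrt(130e9 / 3100) = 6475.76 m/s
Step 3: Compute f0.
f0 = 0.162 * 6e-6 / (222e-6)^2 * 6475.76 = 127717.7 Hz = 127.72 kHz


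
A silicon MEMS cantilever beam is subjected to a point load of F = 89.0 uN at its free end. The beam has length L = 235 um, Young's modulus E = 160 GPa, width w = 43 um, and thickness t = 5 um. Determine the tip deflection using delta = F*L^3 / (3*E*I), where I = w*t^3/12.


Step 1: Calculate the second moment of area.
I = w * t^3 / 12 = 43 * 5^3 / 12 = 447.9167 um^4
Step 2: Convert E to consistent units (1 GPa = 1000 uN/um^2).
E = 160 GPa = 160000 uN/um^2
Step 3: Calculate tip deflection.
delta = F * L^3 / (3 * E * I)
delta = 89.0 * 235^3 / (3 * 160000 * 447.9167)
delta = 5.3722 um


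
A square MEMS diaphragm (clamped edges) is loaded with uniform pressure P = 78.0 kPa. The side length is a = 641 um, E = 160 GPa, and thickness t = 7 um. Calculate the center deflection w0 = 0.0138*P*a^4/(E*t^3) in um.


Step 1: Convert pressure to compatible units (E is in GPa, so P in GPa).
P = 78.0 kPa = 78.0e-6 GPa
Step 2: Compute numerator: 0.0138 * P * a^4.
a^4 = 641^4 = 168823196161
numerator = 0.0138 * 78.0e-6 * 168823196161 = 1.817213e+05
Step 3: Compute denominator: E * t^3 = 160 * 7^3 = 54880
Step 4: w0 = numerator / denominator = 1.817213e+05 / 54880 = 3.3112 um


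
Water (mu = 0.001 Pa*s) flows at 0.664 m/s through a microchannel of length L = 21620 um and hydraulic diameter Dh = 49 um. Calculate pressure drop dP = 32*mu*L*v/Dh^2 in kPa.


Step 1: Convert to SI: L = 21620e-6 m, Dh = 49e-6 m
Step 2: dP = 32 * 0.001 * 21620e-6 * 0.664 / (49e-6)^2
Step 3: dP = 191329.35 Pa
Step 4: Convert to kPa: dP = 191.33 kPa


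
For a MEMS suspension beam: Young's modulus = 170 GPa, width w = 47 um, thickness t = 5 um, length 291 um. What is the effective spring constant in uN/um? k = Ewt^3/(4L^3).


Step 1: Convert E to consistent units (1 GPa = 1000 uN/um^2).
E = 170 GPa = 170000 uN/um^2
Step 2: Compute t^3 = 5^3 = 125
Step 3: Compute L^3 = 291^3 = 24642171
Step 4: k = 170000 * 47 * 125 / (4 * 24642171)
k = 10.1325 uN/um


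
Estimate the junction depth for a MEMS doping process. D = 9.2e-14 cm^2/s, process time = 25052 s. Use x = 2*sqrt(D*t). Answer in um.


Step 1: Compute D*t = 9.2e-14 * 25052 = 2.304784e-09 cm^2
Step 2: sqrt(D*t) = 4.801e-05 cm
Step 3: x = 2 * 4.801e-05 cm = 9.602e-05 cm
Step 4: Convert to um (1 cm = 1e4 um): x = 0.96 um


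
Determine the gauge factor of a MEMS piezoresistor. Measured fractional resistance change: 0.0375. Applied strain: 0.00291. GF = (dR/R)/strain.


Step 1: Identify values.
dR/R = 0.0375, strain = 0.00291
Step 2: GF = (dR/R) / strain = 0.0375 / 0.00291
GF = 12.9


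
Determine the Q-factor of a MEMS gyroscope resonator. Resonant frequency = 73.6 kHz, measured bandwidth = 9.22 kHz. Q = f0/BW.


Step 1: Q = f0 / bandwidth
Step 2: Q = 73.6 / 9.22
Q = 8.0


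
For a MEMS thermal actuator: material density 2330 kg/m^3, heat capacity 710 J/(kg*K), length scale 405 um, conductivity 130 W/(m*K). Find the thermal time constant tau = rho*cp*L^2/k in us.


Step 1: Convert L to m: L = 405e-6 m
Step 2: L^2 = (405e-6)^2 = 1.64025e-07 m^2
Step 3: tau = 2330 * 710 * 1.64025e-07 / 130 = 2.08728121e-03 s
Step 4: Convert to microseconds (multiply by 1e6).
tau = 2087.281 us


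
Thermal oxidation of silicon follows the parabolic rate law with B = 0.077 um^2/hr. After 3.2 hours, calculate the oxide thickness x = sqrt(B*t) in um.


Step 1: Compute B*t = 0.077 * 3.2 = 0.2464
Step 2: x = sqrt(0.2464)
x = 0.496 um


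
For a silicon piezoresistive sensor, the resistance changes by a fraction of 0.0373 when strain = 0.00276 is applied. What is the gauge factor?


Step 1: Identify values.
dR/R = 0.0373, strain = 0.00276
Step 2: GF = (dR/R) / strain = 0.0373 / 0.00276
GF = 13.5


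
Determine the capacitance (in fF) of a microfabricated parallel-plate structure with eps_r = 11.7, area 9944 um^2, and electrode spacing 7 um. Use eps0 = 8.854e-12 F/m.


Step 1: Convert area to m^2: A = 9944e-12 m^2
Step 2: Convert gap to m: d = 7e-6 m
Step 3: C = eps0 * eps_r * A / d
C = 8.854e-12 * 11.7 * 9944e-12 / 7e-6
Step 4: Convert to fF (multiply by 1e15).
C = 147.16 fF


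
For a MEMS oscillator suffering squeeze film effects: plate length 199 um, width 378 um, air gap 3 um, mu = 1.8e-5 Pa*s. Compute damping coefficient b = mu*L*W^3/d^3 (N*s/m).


Step 1: Convert to SI.
L = 199e-6 m, W = 378e-6 m, d = 3e-6 m
Step 2: W^3 = (378e-6)^3 = 5.40e-11 m^3
Step 3: d^3 = (3e-6)^3 = 2.70e-17 m^3
Step 4: b = 1.8e-5 * 199e-6 * 5.40e-11 / 2.70e-17
b = 7.17e-03 N*s/m


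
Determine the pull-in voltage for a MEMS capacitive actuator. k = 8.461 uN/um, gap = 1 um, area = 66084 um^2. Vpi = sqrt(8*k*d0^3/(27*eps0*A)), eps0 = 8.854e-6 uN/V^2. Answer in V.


Step 1: Compute numerator: 8 * k * d0^3 = 8 * 8.461 * 1^3 = 67.688
Step 2: Compute denominator: 27 * eps0 * A = 27 * 8.854e-6 * 66084 = 15.797909
Step 3: Vpi = sqrt(67.688 / 15.797909)
Vpi = 2.07 V


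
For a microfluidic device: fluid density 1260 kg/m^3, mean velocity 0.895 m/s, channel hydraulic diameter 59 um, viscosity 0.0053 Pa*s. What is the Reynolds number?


Step 1: Convert Dh to meters: Dh = 59e-6 m
Step 2: Re = rho * v * Dh / mu
Re = 1260 * 0.895 * 59e-6 / 0.0053
Re = 12.554


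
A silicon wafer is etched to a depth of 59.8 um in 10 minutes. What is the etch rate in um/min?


Step 1: Etch rate = depth / time
Step 2: rate = 59.8 / 10
rate = 5.98 um/min


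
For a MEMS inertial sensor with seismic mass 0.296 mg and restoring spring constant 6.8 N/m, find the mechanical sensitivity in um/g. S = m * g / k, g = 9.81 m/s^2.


Step 1: Convert mass: m = 0.296 mg = 2.96e-07 kg
Step 2: S = m * g / k = 2.96e-07 * 9.81 / 6.8
Step 3: S = 4.27e-07 m/g
Step 4: Convert to um/g: S = 0.427 um/g


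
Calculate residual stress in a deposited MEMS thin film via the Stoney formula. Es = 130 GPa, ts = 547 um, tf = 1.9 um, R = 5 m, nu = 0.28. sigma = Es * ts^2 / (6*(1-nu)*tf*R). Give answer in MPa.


Step 1: Compute numerator: Es * ts^2 = 130 * 547^2 = 38897170 (GPa*um^2)
Step 2: Compute denominator (R in um): 6*(1-nu)*tf*R = 6*0.72*1.9*5e6 = 41040000.0 (um^2)
Step 3: sigma (GPa) = 38897170 / 41040000.0 = 9.47787e-01 GPa
Step 4: Convert to MPa (x1000): sigma = 947.8 MPa


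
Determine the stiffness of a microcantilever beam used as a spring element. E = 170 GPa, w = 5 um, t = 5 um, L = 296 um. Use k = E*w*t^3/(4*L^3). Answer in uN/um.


Step 1: Convert E to consistent units (1 GPa = 1000 uN/um^2).
E = 170 GPa = 170000 uN/um^2
Step 2: Compute t^3 = 5^3 = 125
Step 3: Compute L^3 = 296^3 = 25934336
Step 4: k = 170000 * 5 * 125 / (4 * 25934336)
k = 1.0242 uN/um


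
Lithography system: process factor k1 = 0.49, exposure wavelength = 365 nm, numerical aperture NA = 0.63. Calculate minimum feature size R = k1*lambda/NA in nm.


Step 1: Identify values: k1 = 0.49, lambda = 365 nm, NA = 0.63
Step 2: R = k1 * lambda / NA
R = 0.49 * 365 / 0.63
R = 283.9 nm


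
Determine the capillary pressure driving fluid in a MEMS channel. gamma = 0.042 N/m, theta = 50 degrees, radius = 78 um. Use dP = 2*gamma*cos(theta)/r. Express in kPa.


Step 1: cos(50 deg) = 0.6428
Step 2: Convert r to m: r = 78e-6 m
Step 3: dP = 2 * 0.042 * 0.6428 / 78e-6 = 692.2 Pa
Step 4: Convert Pa to kPa (divide by 1000).
dP = 0.69 kPa


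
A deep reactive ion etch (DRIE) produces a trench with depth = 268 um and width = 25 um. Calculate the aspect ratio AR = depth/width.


Step 1: AR = depth / width
Step 2: AR = 268 / 25
AR = 10.7


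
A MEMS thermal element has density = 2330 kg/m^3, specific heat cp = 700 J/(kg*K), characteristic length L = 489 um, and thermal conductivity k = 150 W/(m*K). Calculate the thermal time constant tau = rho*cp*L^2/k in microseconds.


Step 1: Convert L to m: L = 489e-6 m
Step 2: L^2 = (489e-6)^2 = 2.39121e-07 m^2
Step 3: tau = 2330 * 700 * 2.39121e-07 / 150 = 2.60004234e-03 s
Step 4: Convert to microseconds (multiply by 1e6).
tau = 2600.042 us


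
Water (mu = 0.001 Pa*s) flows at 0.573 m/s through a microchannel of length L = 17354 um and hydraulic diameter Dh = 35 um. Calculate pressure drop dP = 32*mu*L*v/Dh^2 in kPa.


Step 1: Convert to SI: L = 17354e-6 m, Dh = 35e-6 m
Step 2: dP = 32 * 0.001 * 17354e-6 * 0.573 / (35e-6)^2
Step 3: dP = 259757.51 Pa
Step 4: Convert to kPa: dP = 259.76 kPa


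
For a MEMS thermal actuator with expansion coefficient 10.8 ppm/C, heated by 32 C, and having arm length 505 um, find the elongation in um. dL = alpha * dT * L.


Step 1: Convert CTE: alpha = 10.8 ppm/C = 10.8e-6 /C
Step 2: dL = 10.8e-6 * 32 * 505
dL = 0.1745 um


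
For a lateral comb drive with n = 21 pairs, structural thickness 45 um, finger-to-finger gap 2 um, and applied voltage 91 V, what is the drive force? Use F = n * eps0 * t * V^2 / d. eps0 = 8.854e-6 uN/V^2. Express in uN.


Step 1: Parameters: n=21, eps0=8.854e-6 uN/V^2, t=45 um, V=91 V, d=2 um
Step 2: V^2 = 8281
Step 3: F = 21 * 8.854e-6 * 45 * 8281 / 2
F = 34.644 uN


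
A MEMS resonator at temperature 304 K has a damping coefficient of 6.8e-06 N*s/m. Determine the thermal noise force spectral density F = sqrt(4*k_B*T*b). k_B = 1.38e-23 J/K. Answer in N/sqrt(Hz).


Step 1: Compute 4 * k_B * T * b
= 4 * 1.38e-23 * 304 * 6.8e-06
= 1.1411e-25 N^2/Hz
Step 2: F_noise = sqrt(1.1411e-25)
F_noise = 3.38e-13 N/sqrt(Hz)


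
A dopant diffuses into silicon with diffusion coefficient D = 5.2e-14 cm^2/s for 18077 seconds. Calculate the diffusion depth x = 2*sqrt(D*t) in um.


Step 1: Compute D*t = 5.2e-14 * 18077 = 9.40004e-10 cm^2
Step 2: sqrt(D*t) = 3.0659e-05 cm
Step 3: x = 2 * 3.0659e-05 cm = 6.1318e-05 cm
Step 4: Convert to um (1 cm = 1e4 um): x = 0.613 um


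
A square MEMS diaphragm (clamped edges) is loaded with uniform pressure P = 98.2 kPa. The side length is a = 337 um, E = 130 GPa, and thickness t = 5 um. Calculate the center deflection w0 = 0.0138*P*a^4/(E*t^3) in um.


Step 1: Convert pressure to compatible units (E is in GPa, so P in GPa).
P = 98.2 kPa = 98.2e-6 GPa
Step 2: Compute numerator: 0.0138 * P * a^4.
a^4 = 337^4 = 12897917761
numerator = 0.0138 * 98.2e-6 * 12897917761 = 1.747874e+04
Step 3: Compute denominator: E * t^3 = 130 * 5^3 = 16250
Step 4: w0 = numerator / denominator = 1.747874e+04 / 16250 = 1.0756 um


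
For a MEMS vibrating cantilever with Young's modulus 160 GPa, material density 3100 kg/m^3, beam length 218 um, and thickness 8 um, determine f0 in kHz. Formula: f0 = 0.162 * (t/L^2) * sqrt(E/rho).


Step 1: Convert units to SI.
t_SI = 8e-6 m, L_SI = 218e-6 m
Step 2: Calculate sqrt(E/rho).
sqrt(160e9 / 3100) = 7184.21 m/s
Step 3: Compute f0.
f0 = 0.162 * 8e-6 / (218e-6)^2 * 7184.21 = 195916.5 Hz = 195.92 kHz


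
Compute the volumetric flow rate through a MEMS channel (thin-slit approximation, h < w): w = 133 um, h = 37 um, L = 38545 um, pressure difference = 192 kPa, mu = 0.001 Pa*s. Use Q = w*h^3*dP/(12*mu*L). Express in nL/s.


Step 1: Convert all dimensions to SI (meters).
w = 133e-6 m, h = 37e-6 m, L = 38545e-6 m, dP = 192e3 Pa
Step 2: Q = w * h^3 * dP / (12 * mu * L)
Q = 133e-6 * (37e-6)^3 * 192e3 / (12 * 0.001 * 38545e-6) = 2.79646086e-09 m^3/s
Step 3: Convert Q from m^3/s to nL/s (1 m^3 = 1e12 nL, so multiply by 1e12).
Q = 2796.461 nL/s


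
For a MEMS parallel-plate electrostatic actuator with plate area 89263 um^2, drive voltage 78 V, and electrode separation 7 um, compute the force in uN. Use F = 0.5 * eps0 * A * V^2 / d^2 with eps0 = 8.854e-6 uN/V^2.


Step 1: Identify parameters.
eps0 = 8.854e-6 uN/V^2, A = 89263 um^2, V = 78 V, d = 7 um
Step 2: Compute V^2 = 78^2 = 6084
Step 3: Compute d^2 = 7^2 = 49
Step 4: F = 0.5 * 8.854e-6 * 89263 * 6084 / 49
F = 49.065 uN


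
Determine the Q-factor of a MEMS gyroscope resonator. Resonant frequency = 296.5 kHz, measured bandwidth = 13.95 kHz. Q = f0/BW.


Step 1: Q = f0 / bandwidth
Step 2: Q = 296.5 / 13.95
Q = 21.3


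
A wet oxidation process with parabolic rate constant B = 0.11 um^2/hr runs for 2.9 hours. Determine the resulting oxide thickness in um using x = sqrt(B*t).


Step 1: Compute B*t = 0.11 * 2.9 = 0.319
Step 2: x = sqrt(0.319)
x = 0.565 um


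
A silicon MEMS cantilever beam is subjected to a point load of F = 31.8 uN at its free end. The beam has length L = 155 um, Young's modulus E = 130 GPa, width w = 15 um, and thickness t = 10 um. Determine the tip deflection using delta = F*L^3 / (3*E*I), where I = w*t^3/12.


Step 1: Calculate the second moment of area.
I = w * t^3 / 12 = 15 * 10^3 / 12 = 1250.0 um^4
Step 2: Convert E to consistent units (1 GPa = 1000 uN/um^2).
E = 130 GPa = 130000 uN/um^2
Step 3: Calculate tip deflection.
delta = F * L^3 / (3 * E * I)
delta = 31.8 * 155^3 / (3 * 130000 * 1250.0)
delta = 0.2429 um


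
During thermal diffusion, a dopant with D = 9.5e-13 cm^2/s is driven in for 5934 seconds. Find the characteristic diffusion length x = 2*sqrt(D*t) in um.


Step 1: Compute D*t = 9.5e-13 * 5934 = 5.6373e-09 cm^2
Step 2: sqrt(D*t) = 7.5082e-05 cm
Step 3: x = 2 * 7.5082e-05 cm = 1.50164e-04 cm
Step 4: Convert to um (1 cm = 1e4 um): x = 1.502 um


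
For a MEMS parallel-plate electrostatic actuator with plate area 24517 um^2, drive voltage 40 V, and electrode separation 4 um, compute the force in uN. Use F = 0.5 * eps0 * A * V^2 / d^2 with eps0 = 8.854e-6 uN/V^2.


Step 1: Identify parameters.
eps0 = 8.854e-6 uN/V^2, A = 24517 um^2, V = 40 V, d = 4 um
Step 2: Compute V^2 = 40^2 = 1600
Step 3: Compute d^2 = 4^2 = 16
Step 4: F = 0.5 * 8.854e-6 * 24517 * 1600 / 16
F = 10.854 uN


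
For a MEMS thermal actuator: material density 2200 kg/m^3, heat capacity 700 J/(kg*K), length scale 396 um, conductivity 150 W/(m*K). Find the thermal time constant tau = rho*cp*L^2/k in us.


Step 1: Convert L to m: L = 396e-6 m
Step 2: L^2 = (396e-6)^2 = 1.56816e-07 m^2
Step 3: tau = 2200 * 700 * 1.56816e-07 / 150 = 1.6099776e-03 s
Step 4: Convert to microseconds (multiply by 1e6).
tau = 1609.978 us


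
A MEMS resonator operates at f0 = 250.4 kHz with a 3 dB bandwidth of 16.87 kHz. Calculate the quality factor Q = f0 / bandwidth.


Step 1: Q = f0 / bandwidth
Step 2: Q = 250.4 / 16.87
Q = 14.8


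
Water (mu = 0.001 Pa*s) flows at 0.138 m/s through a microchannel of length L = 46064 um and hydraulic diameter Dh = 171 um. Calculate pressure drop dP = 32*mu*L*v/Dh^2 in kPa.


Step 1: Convert to SI: L = 46064e-6 m, Dh = 171e-6 m
Step 2: dP = 32 * 0.001 * 46064e-6 * 0.138 / (171e-6)^2
Step 3: dP = 6956.62 Pa
Step 4: Convert to kPa: dP = 6.96 kPa


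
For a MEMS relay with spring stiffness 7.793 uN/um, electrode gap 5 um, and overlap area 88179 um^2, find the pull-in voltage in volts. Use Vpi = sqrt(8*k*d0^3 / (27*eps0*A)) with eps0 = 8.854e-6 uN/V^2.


Step 1: Compute numerator: 8 * k * d0^3 = 8 * 7.793 * 5^3 = 7793.0
Step 2: Compute denominator: 27 * eps0 * A = 27 * 8.854e-6 * 88179 = 21.079895
Step 3: Vpi = sqrt(7793.0 / 21.079895)
Vpi = 19.23 V


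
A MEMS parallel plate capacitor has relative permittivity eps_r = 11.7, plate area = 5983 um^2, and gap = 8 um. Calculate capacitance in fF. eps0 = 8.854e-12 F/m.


Step 1: Convert area to m^2: A = 5983e-12 m^2
Step 2: Convert gap to m: d = 8e-6 m
Step 3: C = eps0 * eps_r * A / d
C = 8.854e-12 * 11.7 * 5983e-12 / 8e-6
Step 4: Convert to fF (multiply by 1e15).
C = 77.47 fF


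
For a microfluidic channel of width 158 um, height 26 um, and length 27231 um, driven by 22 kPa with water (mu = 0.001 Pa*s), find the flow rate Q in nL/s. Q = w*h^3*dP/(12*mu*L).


Step 1: Convert all dimensions to SI (meters).
w = 158e-6 m, h = 26e-6 m, L = 27231e-6 m, dP = 22e3 Pa
Step 2: Q = w * h^3 * dP / (12 * mu * L)
Q = 158e-6 * (26e-6)^3 * 22e3 / (12 * 0.001 * 27231e-6) = 1.869627e-10 m^3/s
Step 3: Convert Q from m^3/s to nL/s (1 m^3 = 1e12 nL, so multiply by 1e12).
Q = 186.963 nL/s


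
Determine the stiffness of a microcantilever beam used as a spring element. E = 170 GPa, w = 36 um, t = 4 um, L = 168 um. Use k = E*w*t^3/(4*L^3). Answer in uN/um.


Step 1: Convert E to consistent units (1 GPa = 1000 uN/um^2).
E = 170 GPa = 170000 uN/um^2
Step 2: Compute t^3 = 4^3 = 64
Step 3: Compute L^3 = 168^3 = 4741632
Step 4: k = 170000 * 36 * 64 / (4 * 4741632)
k = 20.6511 uN/um


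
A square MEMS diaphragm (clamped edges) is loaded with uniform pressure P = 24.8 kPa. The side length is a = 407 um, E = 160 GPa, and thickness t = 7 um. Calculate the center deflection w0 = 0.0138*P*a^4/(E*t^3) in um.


Step 1: Convert pressure to compatible units (E is in GPa, so P in GPa).
P = 24.8 kPa = 24.8e-6 GPa
Step 2: Compute numerator: 0.0138 * P * a^4.
a^4 = 407^4 = 27439591201
numerator = 0.0138 * 24.8e-6 * 27439591201 = 9.39093e+03
Step 3: Compute denominator: E * t^3 = 160 * 7^3 = 54880
Step 4: w0 = numerator / denominator = 9.39093e+03 / 54880 = 0.1711 um


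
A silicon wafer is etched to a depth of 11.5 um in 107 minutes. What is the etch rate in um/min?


Step 1: Etch rate = depth / time
Step 2: rate = 11.5 / 107
rate = 0.107 um/min


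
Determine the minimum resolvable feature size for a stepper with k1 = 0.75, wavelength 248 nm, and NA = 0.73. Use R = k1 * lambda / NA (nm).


Step 1: Identify values: k1 = 0.75, lambda = 248 nm, NA = 0.73
Step 2: R = k1 * lambda / NA
R = 0.75 * 248 / 0.73
R = 254.8 nm


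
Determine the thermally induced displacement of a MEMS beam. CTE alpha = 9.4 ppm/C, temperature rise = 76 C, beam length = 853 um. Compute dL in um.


Step 1: Convert CTE: alpha = 9.4 ppm/C = 9.4e-6 /C
Step 2: dL = 9.4e-6 * 76 * 853
dL = 0.6094 um


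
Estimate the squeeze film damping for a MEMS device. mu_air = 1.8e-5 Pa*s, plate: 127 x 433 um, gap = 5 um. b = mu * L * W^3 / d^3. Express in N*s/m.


Step 1: Convert to SI.
L = 127e-6 m, W = 433e-6 m, d = 5e-6 m
Step 2: W^3 = (433e-6)^3 = 8.12e-11 m^3
Step 3: d^3 = (5e-6)^3 = 1.25e-16 m^3
Step 4: b = 1.8e-5 * 127e-6 * 8.12e-11 / 1.25e-16
b = 1.48e-03 N*s/m


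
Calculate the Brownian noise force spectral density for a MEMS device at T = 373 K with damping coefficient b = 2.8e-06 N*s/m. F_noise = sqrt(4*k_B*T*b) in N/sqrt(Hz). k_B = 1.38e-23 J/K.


Step 1: Compute 4 * k_B * T * b
= 4 * 1.38e-23 * 373 * 2.8e-06
= 5.7651e-26 N^2/Hz
Step 2: F_noise = sqrt(5.7651e-26)
F_noise = 2.40e-13 N/sqrt(Hz)


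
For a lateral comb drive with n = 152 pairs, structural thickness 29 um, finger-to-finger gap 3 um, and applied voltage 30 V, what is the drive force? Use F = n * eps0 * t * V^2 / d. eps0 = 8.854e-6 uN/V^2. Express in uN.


Step 1: Parameters: n=152, eps0=8.854e-6 uN/V^2, t=29 um, V=30 V, d=3 um
Step 2: V^2 = 900
Step 3: F = 152 * 8.854e-6 * 29 * 900 / 3
F = 11.709 uN


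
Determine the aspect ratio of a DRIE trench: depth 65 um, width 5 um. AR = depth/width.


Step 1: AR = depth / width
Step 2: AR = 65 / 5
AR = 13.0


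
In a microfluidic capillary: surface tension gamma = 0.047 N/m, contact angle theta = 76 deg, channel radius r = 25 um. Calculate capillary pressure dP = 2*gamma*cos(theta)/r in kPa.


Step 1: cos(76 deg) = 0.2419
Step 2: Convert r to m: r = 25e-6 m
Step 3: dP = 2 * 0.047 * 0.2419 / 25e-6 = 909.5 Pa
Step 4: Convert Pa to kPa (divide by 1000).
dP = 0.91 kPa


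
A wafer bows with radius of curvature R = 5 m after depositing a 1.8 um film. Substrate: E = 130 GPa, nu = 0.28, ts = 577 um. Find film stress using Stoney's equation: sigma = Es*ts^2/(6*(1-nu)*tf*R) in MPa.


Step 1: Compute numerator: Es * ts^2 = 130 * 577^2 = 43280770 (GPa*um^2)
Step 2: Compute denominator (R in um): 6*(1-nu)*tf*R = 6*0.72*1.8*5e6 = 38880000.0 (um^2)
Step 3: sigma (GPa) = 43280770 / 38880000.0 = 1.113189e+00 GPa
Step 4: Convert to MPa (x1000): sigma = 1113.2 MPa


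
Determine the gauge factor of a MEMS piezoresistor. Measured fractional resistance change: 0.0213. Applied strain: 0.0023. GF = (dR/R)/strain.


Step 1: Identify values.
dR/R = 0.0213, strain = 0.0023
Step 2: GF = (dR/R) / strain = 0.0213 / 0.0023
GF = 9.3


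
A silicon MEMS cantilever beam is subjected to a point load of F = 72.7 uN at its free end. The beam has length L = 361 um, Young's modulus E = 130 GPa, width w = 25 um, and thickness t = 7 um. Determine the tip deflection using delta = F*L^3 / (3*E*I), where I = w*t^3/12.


Step 1: Calculate the second moment of area.
I = w * t^3 / 12 = 25 * 7^3 / 12 = 714.5833 um^4
Step 2: Convert E to consistent units (1 GPa = 1000 uN/um^2).
E = 130 GPa = 130000 uN/um^2
Step 3: Calculate tip deflection.
delta = F * L^3 / (3 * E * I)
delta = 72.7 * 361^3 / (3 * 130000 * 714.5833)
delta = 12.2727 um


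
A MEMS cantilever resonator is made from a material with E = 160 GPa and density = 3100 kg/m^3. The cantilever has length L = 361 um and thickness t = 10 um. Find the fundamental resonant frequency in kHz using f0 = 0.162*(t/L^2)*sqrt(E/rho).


Step 1: Convert units to SI.
t_SI = 10e-6 m, L_SI = 361e-6 m
Step 2: Calculate sqrt(E/rho).
sqrt(160e9 / 3100) = 7184.21 m/s
Step 3: Compute f0.
f0 = 0.162 * 10e-6 / (361e-6)^2 * 7184.21 = 89305.8 Hz = 89.31 kHz
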